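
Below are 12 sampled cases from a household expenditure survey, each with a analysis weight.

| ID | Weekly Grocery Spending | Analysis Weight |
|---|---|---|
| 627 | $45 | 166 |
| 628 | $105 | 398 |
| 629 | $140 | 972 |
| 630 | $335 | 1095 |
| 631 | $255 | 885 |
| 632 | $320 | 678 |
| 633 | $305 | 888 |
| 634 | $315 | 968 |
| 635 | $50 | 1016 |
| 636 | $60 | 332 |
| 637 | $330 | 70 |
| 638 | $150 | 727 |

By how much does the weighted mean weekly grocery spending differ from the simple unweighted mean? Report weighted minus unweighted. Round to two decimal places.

15.57

Unweighted sum = 45 + 105 + 140 + 335 + 255 + 320 + 305 + 315 + 50 + 60 + 330 + 150 = 2410
Unweighted mean = 2410 / 12 = 200.83333
Weighted sum = 45×166 + 105×398 + 140×972 + 335×1095 + 255×885 + 320×678 + 305×888 + 315×968 + 50×1016 + 60×332 + 330×70 + 150×727
  = 7470 + 41790 + 136080 + 366825 + 225675 + 216960 + 270840 + 304920 + 50800 + 19920 + 23100 + 109050 = 1773430
Sum of weights = 166 + 398 + 972 + 1095 + 885 + 678 + 888 + 968 + 1016 + 332 + 70 + 727 = 8195
Weighted mean = 1773430 / 8195 = 216.4039
Difference (weighted minus unweighted) = 15.570571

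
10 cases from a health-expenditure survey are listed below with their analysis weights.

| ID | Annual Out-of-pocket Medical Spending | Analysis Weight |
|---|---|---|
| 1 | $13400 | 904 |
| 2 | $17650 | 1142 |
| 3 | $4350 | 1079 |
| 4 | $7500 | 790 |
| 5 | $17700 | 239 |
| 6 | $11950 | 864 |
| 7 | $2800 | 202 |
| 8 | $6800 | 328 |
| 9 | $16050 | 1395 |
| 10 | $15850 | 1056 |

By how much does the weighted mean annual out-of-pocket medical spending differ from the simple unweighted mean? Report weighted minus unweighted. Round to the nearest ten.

Unweighted sum = 13400 + 17650 + 4350 + 7500 + 17700 + 11950 + 2800 + 6800 + 16050 + 15850 = 114050
Unweighted mean = 114050 / 10 = 11405
Weighted sum = 13400×904 + 17650×1142 + 4350×1079 + 7500×790 + 17700×239 + 11950×864 + 2800×202 + 6800×328 + 16050×1395 + 15850×1056
  = 12113600 + 20156300 + 4693650 + 5925000 + 4230300 + 10324800 + 565600 + 2230400 + 22389750 + 16737600 = 99367000
Sum of weights = 904 + 1142 + 1079 + 790 + 239 + 864 + 202 + 328 + 1395 + 1056 = 7999
Weighted mean = 99367000 / 7999 = 12422.428
Difference (weighted minus unweighted) = 1017.4278

1020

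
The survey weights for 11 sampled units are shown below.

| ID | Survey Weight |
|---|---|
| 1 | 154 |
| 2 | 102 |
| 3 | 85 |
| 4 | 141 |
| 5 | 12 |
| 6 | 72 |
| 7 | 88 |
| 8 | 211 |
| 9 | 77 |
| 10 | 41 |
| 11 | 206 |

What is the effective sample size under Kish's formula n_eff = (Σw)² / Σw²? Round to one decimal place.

8.4

Σ wᵢ = 154 + 102 + 85 + 141 + 12 + 72 + 88 + 211 + 77 + 41 + 206 = 1189
Σ wᵢ² = 168865
n_eff = 1189² / 168865 = 1413721 / 168865 = 8.3719006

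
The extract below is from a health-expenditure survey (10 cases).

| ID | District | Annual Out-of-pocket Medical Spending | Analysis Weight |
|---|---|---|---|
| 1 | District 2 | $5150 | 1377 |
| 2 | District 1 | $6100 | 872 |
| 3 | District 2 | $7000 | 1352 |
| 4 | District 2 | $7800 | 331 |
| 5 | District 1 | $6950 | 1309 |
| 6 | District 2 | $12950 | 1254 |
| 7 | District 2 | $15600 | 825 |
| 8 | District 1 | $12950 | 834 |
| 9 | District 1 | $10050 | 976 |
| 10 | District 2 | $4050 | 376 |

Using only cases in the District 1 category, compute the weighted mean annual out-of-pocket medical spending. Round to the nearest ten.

8780

District 1 rows: 2, 5, 8, 9
Weighted sum = 6100×872 + 6950×1309 + 12950×834 + 10050×976
  = 35025850
Sum of weights = 872 + 1309 + 834 + 976 = 3991
Weighted mean = 35025850 / 3991 = 8776.209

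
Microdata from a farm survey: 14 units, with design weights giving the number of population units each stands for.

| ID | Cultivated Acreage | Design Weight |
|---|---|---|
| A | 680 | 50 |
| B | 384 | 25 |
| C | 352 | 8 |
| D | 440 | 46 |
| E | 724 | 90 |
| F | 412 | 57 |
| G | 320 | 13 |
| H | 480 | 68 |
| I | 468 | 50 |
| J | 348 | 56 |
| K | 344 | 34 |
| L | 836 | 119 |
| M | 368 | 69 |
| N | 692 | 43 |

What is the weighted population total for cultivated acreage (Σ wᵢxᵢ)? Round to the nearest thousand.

401000

Weighted total = 401316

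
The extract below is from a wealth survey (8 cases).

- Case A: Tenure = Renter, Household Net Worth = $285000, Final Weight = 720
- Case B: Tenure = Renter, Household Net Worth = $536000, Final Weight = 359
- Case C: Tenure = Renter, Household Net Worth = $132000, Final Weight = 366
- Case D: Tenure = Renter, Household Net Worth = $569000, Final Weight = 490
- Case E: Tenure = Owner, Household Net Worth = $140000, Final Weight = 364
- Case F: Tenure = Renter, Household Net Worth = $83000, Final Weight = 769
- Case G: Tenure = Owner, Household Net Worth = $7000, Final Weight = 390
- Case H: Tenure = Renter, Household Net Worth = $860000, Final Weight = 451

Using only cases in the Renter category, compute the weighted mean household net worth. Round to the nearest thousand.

Renter rows: A, B, C, D, F, H
Weighted sum = 285000×720 + 536000×359 + 132000×366 + 569000×490 + 83000×769 + 860000×451
  = 205200000 + 192424000 + 48312000 + 278810000 + 63827000 + 387860000 = 1176433000
Sum of weights = 720 + 359 + 366 + 490 + 769 + 451 = 3155
Weighted mean = 1176433000 / 3155 = 372878.92

373000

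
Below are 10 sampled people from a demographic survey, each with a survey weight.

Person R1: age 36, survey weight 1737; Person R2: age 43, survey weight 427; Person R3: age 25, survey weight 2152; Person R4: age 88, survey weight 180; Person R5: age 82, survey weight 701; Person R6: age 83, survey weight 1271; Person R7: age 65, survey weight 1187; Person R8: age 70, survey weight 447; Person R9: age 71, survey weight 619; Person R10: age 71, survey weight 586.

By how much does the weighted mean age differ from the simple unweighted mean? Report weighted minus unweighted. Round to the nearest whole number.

-9

Unweighted sum = 634
Unweighted mean = 634 / 10 = 63.4
Weighted sum = 36×1737 + 43×427 + 25×2152 + 88×180 + 82×701 + 83×1271 + 65×1187 + 70×447 + 71×619 + 71×586
  = 507508
Sum of weights = 1737 + 427 + 2152 + 180 + 701 + 1271 + 1187 + 447 + 619 + 586 = 9307
Weighted mean = 507508 / 9307 = 54.529709
Difference (weighted minus unweighted) = -8.8702912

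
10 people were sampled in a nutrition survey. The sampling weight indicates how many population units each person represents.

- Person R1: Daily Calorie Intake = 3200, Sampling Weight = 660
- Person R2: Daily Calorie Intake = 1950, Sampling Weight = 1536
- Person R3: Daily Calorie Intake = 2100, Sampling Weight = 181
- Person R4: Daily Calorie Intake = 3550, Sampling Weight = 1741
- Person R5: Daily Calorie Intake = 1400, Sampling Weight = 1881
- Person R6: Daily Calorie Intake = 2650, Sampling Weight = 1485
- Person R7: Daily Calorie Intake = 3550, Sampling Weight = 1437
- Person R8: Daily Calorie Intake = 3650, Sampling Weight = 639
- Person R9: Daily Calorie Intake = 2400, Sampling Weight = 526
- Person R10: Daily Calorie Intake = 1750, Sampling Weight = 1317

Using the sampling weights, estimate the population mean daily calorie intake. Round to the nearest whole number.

Weighted sum = 3200×660 + 1950×1536 + 2100×181 + 3550×1741 + 1400×1881 + 2650×1485 + 3550×1437 + 3650×639 + 2400×526 + 1750×1317
  = 29237350
Sum of weights = 11403
Weighted mean = 29237350 / 11403 = 2564.0051

2564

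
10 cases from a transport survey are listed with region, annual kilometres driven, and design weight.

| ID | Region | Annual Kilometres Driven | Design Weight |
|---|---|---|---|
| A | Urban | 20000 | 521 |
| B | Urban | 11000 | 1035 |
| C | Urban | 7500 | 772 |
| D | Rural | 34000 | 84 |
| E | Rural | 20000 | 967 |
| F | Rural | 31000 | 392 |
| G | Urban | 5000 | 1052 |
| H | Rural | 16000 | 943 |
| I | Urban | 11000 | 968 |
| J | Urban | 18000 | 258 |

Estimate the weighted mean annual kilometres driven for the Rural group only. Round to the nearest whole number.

Rural rows: D, E, F, H
Weighted sum = 34000×84 + 20000×967 + 31000×392 + 16000×943
  = 2856000 + 19340000 + 12152000 + 15088000 = 49436000
Sum of weights = 84 + 967 + 392 + 943 = 2386
Weighted mean = 49436000 / 2386 = 20719.195

20719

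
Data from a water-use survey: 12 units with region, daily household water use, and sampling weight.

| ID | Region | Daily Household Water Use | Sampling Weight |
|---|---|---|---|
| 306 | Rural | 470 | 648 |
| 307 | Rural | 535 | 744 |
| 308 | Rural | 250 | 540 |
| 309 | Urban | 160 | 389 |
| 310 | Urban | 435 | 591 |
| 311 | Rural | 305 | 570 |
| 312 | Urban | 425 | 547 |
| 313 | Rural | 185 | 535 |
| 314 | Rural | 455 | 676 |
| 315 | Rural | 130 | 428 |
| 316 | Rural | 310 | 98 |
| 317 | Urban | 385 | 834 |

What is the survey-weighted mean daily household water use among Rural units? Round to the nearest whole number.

Rural rows: 306, 307, 308, 311, 313, 314, 315, 316
Weighted sum = 470×648 + 535×744 + 250×540 + 305×570 + 185×535 + 455×676 + 130×428 + 310×98
  = 304560 + 398040 + 135000 + 173850 + 98975 + 307580 + 55640 + 30380 = 1504025
Sum of weights = 4239
Weighted mean = 1504025 / 4239 = 354.80656

355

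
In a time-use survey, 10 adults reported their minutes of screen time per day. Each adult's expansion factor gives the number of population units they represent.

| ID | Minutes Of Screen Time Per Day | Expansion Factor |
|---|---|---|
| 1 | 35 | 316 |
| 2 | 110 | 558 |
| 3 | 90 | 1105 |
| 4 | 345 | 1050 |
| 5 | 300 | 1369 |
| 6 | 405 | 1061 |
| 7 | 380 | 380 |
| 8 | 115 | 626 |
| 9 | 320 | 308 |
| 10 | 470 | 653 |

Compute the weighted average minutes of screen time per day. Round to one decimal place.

Weighted sum = 35×316 + 110×558 + 90×1105 + 345×1050 + 300×1369 + 405×1061 + 380×380 + 115×626 + 320×308 + 470×653
  = 1996405
Sum of weights = 316 + 558 + 1105 + 1050 + 1369 + 1061 + 380 + 626 + 308 + 653 = 7426
Weighted mean = 1996405 / 7426 = 268.83989

268.8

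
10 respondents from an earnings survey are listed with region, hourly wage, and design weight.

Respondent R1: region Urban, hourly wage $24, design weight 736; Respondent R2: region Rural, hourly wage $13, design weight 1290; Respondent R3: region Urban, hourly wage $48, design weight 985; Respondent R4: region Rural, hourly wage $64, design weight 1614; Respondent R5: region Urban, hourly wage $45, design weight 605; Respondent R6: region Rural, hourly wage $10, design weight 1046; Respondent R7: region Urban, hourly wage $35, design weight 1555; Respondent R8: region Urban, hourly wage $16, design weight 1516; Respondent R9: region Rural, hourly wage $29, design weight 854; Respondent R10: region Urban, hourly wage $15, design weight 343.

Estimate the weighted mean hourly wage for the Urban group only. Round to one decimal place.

Urban rows: R1, R3, R5, R7, R8, R10
Weighted sum = 24×736 + 48×985 + 45×605 + 35×1555 + 16×1516 + 15×343
  = 17664 + 47280 + 27225 + 54425 + 24256 + 5145 = 175995
Sum of weights = 736 + 985 + 605 + 1555 + 1516 + 343 = 5740
Weighted mean = 175995 / 5740 = 30.66115

30.7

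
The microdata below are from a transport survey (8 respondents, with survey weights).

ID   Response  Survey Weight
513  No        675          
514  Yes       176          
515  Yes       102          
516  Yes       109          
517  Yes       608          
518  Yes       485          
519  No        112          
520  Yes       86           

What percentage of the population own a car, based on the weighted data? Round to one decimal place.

66.6

Sum of weights for 'Yes' = 176 + 102 + 109 + 608 + 485 + 86 = 1566
Total weight = 675 + 176 + 102 + 109 + 608 + 485 + 112 + 86 = 2353
Weighted proportion = 1566 / 2353 = 0.66553336 → 66.553336%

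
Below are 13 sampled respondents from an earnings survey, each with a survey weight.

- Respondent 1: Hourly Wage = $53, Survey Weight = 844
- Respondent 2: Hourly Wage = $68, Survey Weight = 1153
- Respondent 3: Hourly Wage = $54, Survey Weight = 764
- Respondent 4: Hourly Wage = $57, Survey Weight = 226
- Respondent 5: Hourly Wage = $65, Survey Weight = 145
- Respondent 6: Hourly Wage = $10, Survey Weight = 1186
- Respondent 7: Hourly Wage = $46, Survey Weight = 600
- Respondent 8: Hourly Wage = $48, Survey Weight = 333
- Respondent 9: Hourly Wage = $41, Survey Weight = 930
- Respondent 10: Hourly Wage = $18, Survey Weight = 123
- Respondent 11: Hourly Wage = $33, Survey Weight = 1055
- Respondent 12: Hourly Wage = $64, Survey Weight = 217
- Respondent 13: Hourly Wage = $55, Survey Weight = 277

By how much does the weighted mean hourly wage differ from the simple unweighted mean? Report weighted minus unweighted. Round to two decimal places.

Unweighted sum = 612
Unweighted mean = 612 / 13 = 47.076923
Weighted sum = 346425
Sum of weights = 7853
Weighted mean = 346425 / 7853 = 44.113715
Difference (weighted minus unweighted) = -2.9632086

-2.96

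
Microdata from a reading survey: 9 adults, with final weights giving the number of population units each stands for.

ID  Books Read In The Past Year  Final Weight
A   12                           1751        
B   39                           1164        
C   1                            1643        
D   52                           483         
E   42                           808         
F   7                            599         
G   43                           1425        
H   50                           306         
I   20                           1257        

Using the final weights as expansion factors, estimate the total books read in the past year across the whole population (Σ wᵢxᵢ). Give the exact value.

233011

Weighted total = 12×1751 + 39×1164 + 1×1643 + 52×483 + 42×808 + 7×599 + 43×1425 + 50×306 + 20×1257
  = 21012 + 45396 + 1643 + 25116 + 33936 + 4193 + 61275 + 15300 + 25140 = 233011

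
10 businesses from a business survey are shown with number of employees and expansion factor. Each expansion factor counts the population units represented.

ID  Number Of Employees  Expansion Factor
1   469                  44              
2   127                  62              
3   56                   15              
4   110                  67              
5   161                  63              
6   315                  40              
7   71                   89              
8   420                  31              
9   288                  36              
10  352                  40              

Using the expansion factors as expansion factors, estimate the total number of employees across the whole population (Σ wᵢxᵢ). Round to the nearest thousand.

103000

Weighted total = 469×44 + 127×62 + 56×15 + 110×67 + 161×63 + 315×40 + 71×89 + 420×31 + 288×36 + 352×40
  = 103250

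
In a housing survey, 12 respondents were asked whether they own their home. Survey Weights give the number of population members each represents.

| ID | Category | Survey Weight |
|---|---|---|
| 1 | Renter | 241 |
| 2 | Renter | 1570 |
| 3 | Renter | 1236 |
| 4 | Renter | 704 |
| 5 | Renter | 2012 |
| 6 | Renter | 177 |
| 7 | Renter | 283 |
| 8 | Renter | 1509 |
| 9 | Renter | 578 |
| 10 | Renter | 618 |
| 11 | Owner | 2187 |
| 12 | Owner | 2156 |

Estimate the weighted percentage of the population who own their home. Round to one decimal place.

32.7

Sum of weights for 'Owner' = 2187 + 2156 = 4343
Total weight = 241 + 1570 + 1236 + 704 + 2012 + 177 + 283 + 1509 + 578 + 618 + 2187 + 2156 = 13271
Weighted proportion = 4343 / 13271 = 0.32725492 → 32.725492%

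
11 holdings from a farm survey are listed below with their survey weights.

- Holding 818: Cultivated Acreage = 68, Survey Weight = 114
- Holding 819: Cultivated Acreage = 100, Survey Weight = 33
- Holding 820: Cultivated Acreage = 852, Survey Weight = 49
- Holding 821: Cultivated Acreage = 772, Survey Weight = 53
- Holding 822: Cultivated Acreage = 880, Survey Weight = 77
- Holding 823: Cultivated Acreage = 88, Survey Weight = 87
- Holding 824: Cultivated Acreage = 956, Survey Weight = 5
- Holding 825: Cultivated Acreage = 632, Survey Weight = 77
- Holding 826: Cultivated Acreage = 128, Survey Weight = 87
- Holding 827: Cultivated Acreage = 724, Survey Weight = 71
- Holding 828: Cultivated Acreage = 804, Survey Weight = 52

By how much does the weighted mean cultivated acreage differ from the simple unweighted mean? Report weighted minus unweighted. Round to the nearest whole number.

Unweighted sum = 68 + 100 + 852 + 772 + 880 + 88 + 956 + 632 + 128 + 724 + 804 = 6004
Unweighted mean = 6004 / 11 = 545.81818
Weighted sum = 68×114 + 100×33 + 852×49 + 772×53 + 880×77 + 88×87 + 956×5 + 632×77 + 128×87 + 724×71 + 804×52
  = 326924
Sum of weights = 705
Weighted mean = 326924 / 705 = 463.72199
Difference (weighted minus unweighted) = -82.096196

-82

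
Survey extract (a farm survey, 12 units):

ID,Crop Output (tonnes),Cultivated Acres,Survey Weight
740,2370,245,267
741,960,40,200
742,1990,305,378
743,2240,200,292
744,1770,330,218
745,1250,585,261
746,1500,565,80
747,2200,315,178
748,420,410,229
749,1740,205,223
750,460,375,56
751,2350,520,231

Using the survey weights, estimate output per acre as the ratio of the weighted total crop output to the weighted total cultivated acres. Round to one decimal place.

Σ wᵢ·y = 2370×267 + 960×200 + 1990×378 + 2240×292 + 1770×218 + 1250×261 + 1500×80 + 2200×178 + 420×229 + 1740×223 + 460×56 + 2350×231
  = 4507610
Σ wᵢ·x = 245×267 + 40×200 + 305×378 + 200×292 + 330×218 + 585×261 + 565×80 + 315×178 + 410×229 + 205×223 + 375×56 + 520×231
  = 65415 + 8000 + 115290 + 58400 + 71940 + 152685 + 45200 + 56070 + 93890 + 45715 + 21000 + 120120 = 853725
Ratio = 4507610 / 853725 = 5.2799321

5.3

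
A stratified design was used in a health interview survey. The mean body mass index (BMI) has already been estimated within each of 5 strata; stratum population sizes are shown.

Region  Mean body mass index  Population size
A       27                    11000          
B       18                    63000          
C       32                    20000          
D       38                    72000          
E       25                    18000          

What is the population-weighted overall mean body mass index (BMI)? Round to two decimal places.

Σ Nₕ·x̄ₕ = 27×11000 + 18×63000 + 32×20000 + 38×72000 + 25×18000
  = 5257000
Σ Nₕ = 11000 + 63000 + 20000 + 72000 + 18000 = 184000
Overall mean = 5257000 / 184000 = 28.570652

28.57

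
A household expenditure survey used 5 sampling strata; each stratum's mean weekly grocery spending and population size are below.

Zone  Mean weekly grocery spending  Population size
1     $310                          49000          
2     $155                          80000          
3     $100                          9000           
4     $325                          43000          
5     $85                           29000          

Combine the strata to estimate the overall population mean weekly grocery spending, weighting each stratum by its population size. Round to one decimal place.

Σ Nₕ·x̄ₕ = 310×49000 + 155×80000 + 100×9000 + 325×43000 + 85×29000
  = 15190000 + 12400000 + 900000 + 13975000 + 2465000 = 44930000
Σ Nₕ = 210000
Overall mean = 44930000 / 210000 = 213.95238

214.0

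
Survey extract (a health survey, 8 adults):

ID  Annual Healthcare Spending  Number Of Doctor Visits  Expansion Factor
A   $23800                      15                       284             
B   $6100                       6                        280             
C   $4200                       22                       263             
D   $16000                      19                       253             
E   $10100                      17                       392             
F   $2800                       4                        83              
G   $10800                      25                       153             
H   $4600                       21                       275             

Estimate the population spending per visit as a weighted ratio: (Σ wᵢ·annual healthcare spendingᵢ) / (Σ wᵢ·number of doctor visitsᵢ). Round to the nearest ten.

Σ wᵢ·y = 23800×284 + 6100×280 + 4200×263 + 16000×253 + 10100×392 + 2800×83 + 10800×153 + 4600×275
  = 6759200 + 1708000 + 1104600 + 4048000 + 3959200 + 232400 + 1652400 + 1265000 = 20728800
Σ wᵢ·x = 33129
Ratio = 20728800 / 33129 = 625.69954

630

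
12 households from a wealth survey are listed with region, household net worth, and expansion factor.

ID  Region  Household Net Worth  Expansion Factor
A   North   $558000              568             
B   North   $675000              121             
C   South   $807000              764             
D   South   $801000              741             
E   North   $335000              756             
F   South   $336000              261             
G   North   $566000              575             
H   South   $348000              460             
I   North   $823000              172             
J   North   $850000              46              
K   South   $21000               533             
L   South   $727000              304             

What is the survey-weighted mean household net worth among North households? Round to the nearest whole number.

517420

North rows: A, B, E, G, I, J
Weighted sum = 558000×568 + 675000×121 + 335000×756 + 566000×575 + 823000×172 + 850000×46
  = 1157985000
Sum of weights = 568 + 121 + 756 + 575 + 172 + 46 = 2238
Weighted mean = 1157985000 / 2238 = 517419.57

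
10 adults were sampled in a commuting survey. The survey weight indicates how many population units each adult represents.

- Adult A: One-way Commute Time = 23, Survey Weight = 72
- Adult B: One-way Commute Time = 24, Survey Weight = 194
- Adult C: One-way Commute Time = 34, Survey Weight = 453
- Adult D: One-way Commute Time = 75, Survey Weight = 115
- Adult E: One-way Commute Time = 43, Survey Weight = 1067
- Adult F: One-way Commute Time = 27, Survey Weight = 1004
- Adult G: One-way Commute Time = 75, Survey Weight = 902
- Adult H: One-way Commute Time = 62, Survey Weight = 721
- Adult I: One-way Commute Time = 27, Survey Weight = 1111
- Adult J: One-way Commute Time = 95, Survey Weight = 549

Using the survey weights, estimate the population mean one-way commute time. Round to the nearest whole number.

48

Weighted sum = 23×72 + 24×194 + 34×453 + 75×115 + 43×1067 + 27×1004 + 75×902 + 62×721 + 27×1111 + 95×549
  = 297832
Sum of weights = 72 + 194 + 453 + 115 + 1067 + 1004 + 902 + 721 + 1111 + 549 = 6188
Weighted mean = 297832 / 6188 = 48.130575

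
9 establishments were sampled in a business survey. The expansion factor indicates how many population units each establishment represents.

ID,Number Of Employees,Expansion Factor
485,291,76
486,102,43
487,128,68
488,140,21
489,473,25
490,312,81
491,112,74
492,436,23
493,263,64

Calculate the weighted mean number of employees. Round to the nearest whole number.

Weighted sum = 291×76 + 102×43 + 128×68 + 140×21 + 473×25 + 312×81 + 112×74 + 436×23 + 263×64
  = 110391
Sum of weights = 76 + 43 + 68 + 21 + 25 + 81 + 74 + 23 + 64 = 475
Weighted mean = 110391 / 475 = 232.40211

232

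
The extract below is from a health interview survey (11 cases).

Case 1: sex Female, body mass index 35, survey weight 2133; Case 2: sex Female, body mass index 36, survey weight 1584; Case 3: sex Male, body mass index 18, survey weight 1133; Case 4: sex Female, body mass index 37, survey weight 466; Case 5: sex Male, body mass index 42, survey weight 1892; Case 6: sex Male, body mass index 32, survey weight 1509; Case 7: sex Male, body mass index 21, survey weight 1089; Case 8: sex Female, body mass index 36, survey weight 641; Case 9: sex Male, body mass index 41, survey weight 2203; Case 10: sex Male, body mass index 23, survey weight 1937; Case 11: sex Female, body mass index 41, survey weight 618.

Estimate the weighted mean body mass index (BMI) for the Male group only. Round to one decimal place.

31.3

Male rows: 3, 5, 6, 7, 9, 10
Weighted sum = 18×1133 + 42×1892 + 32×1509 + 21×1089 + 41×2203 + 23×1937
  = 305889
Sum of weights = 1133 + 1892 + 1509 + 1089 + 2203 + 1937 = 9763
Weighted mean = 305889 / 9763 = 31.331455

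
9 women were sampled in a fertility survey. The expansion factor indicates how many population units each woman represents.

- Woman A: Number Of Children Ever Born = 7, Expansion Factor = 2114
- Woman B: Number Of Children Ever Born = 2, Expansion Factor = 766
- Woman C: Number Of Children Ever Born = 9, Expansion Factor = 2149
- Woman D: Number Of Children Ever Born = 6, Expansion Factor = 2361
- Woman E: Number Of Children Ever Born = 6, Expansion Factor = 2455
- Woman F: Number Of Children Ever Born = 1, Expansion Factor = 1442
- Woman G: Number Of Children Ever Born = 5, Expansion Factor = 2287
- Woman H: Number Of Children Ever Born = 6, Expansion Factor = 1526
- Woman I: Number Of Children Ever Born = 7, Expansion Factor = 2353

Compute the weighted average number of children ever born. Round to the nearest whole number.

Weighted sum = 7×2114 + 2×766 + 9×2149 + 6×2361 + 6×2455 + 1×1442 + 5×2287 + 6×1526 + 7×2353
  = 14798 + 1532 + 19341 + 14166 + 14730 + 1442 + 11435 + 9156 + 16471 = 103071
Sum of weights = 2114 + 766 + 2149 + 2361 + 2455 + 1442 + 2287 + 1526 + 2353 = 17453
Weighted mean = 103071 / 17453 = 5.9056323

6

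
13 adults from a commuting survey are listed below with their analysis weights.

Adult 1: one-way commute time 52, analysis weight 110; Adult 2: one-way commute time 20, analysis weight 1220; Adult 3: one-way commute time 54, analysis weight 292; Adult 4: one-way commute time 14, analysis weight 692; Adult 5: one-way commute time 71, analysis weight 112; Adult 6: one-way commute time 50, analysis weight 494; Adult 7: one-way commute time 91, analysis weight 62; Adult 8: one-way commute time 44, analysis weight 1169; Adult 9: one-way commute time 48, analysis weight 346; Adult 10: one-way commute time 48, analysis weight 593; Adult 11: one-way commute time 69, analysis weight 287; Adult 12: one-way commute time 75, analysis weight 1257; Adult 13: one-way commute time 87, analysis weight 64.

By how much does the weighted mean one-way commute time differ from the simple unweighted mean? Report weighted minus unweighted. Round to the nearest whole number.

Unweighted sum = 723
Unweighted mean = 723 / 13 = 55.615385
Weighted sum = 310024
Sum of weights = 6698
Weighted mean = 310024 / 6698 = 46.286056
Difference (weighted minus unweighted) = -9.3293291

-9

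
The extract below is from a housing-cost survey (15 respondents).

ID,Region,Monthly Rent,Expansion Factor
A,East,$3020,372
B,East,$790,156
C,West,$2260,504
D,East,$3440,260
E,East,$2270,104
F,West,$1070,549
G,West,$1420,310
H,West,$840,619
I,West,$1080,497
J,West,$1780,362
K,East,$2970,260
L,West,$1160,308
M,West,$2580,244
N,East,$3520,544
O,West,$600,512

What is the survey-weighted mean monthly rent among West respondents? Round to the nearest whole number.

1322

West rows: C, F, G, H, I, J, L, M, O
Weighted sum = 5161750
Sum of weights = 504 + 549 + 310 + 619 + 497 + 362 + 308 + 244 + 512 = 3905
Weighted mean = 5161750 / 3905 = 1321.831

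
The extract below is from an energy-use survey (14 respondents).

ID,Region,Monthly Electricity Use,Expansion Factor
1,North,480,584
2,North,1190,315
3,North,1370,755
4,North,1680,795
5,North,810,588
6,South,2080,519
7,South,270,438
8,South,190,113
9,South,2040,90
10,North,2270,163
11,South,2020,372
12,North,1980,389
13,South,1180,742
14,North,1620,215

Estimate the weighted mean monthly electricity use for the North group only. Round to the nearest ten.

North rows: 1, 2, 3, 4, 5, 10, 12, 14
Weighted sum = 480×584 + 1190×315 + 1370×755 + 1680×795 + 810×588 + 2270×163 + 1980×389 + 1620×215
  = 280320 + 374850 + 1034350 + 1335600 + 476280 + 370010 + 770220 + 348300 = 4989930
Sum of weights = 584 + 315 + 755 + 795 + 588 + 163 + 389 + 215 = 3804
Weighted mean = 4989930 / 3804 = 1311.7587

1310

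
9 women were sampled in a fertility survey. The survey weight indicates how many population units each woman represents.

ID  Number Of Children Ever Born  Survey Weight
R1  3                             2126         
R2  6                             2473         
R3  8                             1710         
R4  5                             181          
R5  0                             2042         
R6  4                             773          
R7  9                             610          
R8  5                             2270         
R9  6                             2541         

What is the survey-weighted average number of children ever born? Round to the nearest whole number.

Weighted sum = 70979
Sum of weights = 2126 + 2473 + 1710 + 181 + 2042 + 773 + 610 + 2270 + 2541 = 14726
Weighted mean = 70979 / 14726 = 4.8199783

5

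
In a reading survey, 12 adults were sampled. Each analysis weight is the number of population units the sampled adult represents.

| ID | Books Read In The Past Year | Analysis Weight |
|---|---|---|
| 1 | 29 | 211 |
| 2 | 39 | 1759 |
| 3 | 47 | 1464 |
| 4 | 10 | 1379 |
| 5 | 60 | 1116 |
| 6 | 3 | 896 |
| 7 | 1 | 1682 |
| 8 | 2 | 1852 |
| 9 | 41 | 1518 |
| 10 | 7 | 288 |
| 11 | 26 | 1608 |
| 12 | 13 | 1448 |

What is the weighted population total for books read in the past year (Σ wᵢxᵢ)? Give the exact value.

357238

Weighted total = 29×211 + 39×1759 + 47×1464 + 10×1379 + 60×1116 + 3×896 + 1×1682 + 2×1852 + 41×1518 + 7×288 + 26×1608 + 13×1448
  = 357238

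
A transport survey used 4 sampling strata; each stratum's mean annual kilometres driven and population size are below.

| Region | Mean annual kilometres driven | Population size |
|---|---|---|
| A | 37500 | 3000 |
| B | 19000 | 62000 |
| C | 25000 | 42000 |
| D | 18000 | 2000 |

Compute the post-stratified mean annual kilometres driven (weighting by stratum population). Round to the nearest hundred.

Σ Nₕ·x̄ₕ = 37500×3000 + 19000×62000 + 25000×42000 + 18000×2000
  = 112500000 + 1178000000 + 1050000000 + 36000000 = 2376500000
Σ Nₕ = 3000 + 62000 + 42000 + 2000 = 109000
Overall mean = 2376500000 / 109000 = 21802.752

21800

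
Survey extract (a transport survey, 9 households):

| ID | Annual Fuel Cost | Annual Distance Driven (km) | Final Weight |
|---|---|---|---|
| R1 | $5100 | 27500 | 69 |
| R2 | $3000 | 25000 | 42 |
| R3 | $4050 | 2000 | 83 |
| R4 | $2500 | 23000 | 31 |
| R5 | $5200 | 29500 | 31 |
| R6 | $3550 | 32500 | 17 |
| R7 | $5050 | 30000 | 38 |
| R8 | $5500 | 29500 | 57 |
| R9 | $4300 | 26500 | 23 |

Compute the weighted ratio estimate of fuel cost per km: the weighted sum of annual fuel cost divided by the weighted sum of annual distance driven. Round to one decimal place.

0.2

Σ wᵢ·y = 5100×69 + 3000×42 + 4050×83 + 2500×31 + 5200×31 + 3550×17 + 5050×38 + 5500×57 + 4300×23
  = 1717400
Σ wᵢ·x = 8724500
Ratio = 1717400 / 8724500 = 0.19684796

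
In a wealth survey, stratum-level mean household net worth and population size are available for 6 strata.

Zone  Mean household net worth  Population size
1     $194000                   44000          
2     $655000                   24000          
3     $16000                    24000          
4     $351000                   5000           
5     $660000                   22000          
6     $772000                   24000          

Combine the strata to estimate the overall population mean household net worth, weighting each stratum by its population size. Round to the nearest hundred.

Σ Nₕ·x̄ₕ = 194000×44000 + 655000×24000 + 16000×24000 + 351000×5000 + 660000×22000 + 772000×24000
  = 8536000000 + 15720000000 + 384000000 + 1755000000 + 14520000000 + 18528000000 = 59443000000
Σ Nₕ = 44000 + 24000 + 24000 + 5000 + 22000 + 24000 = 143000
Overall mean = 59443000000 / 143000 = 415685.31

415700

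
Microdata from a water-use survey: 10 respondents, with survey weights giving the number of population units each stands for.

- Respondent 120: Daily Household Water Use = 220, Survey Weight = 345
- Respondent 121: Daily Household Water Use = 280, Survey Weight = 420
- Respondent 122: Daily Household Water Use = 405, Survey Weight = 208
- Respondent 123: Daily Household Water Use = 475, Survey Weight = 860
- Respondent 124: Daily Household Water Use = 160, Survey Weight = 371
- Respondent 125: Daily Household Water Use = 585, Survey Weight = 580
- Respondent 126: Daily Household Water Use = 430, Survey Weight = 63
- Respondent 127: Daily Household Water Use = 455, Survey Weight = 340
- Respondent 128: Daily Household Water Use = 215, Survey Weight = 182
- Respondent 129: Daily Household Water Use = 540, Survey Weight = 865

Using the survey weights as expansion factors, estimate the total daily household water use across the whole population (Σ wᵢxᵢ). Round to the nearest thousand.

Weighted total = 220×345 + 280×420 + 405×208 + 475×860 + 160×371 + 585×580 + 430×63 + 455×340 + 215×182 + 540×865
  = 1772920

1773000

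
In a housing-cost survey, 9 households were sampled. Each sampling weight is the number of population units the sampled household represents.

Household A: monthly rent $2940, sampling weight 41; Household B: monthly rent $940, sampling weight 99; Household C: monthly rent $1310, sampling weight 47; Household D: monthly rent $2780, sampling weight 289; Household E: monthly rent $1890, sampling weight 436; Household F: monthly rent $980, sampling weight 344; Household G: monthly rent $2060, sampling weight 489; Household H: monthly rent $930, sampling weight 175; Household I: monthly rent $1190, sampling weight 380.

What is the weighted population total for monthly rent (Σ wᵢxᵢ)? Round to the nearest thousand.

Weighted total = 2940×41 + 940×99 + 1310×47 + 2780×289 + 1890×436 + 980×344 + 2060×489 + 930×175 + 1190×380
  = 3862040

3862000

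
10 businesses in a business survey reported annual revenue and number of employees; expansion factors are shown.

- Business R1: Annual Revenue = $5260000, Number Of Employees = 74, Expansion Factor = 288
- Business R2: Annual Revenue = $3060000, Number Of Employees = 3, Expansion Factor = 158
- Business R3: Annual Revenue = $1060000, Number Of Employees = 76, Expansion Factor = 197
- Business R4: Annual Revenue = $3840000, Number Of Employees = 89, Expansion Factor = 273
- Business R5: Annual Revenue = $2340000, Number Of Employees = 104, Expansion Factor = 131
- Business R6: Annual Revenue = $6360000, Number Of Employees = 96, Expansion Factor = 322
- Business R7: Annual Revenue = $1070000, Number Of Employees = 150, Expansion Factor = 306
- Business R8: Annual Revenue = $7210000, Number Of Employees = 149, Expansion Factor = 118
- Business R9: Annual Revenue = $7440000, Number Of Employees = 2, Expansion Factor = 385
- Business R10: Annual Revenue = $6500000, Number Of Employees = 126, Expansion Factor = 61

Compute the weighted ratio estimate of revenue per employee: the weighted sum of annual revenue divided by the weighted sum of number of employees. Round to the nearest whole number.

Σ wᵢ·y = 5260000×288 + 3060000×158 + 1060000×197 + 3840000×273 + 2340000×131 + 6360000×322 + 1070000×306 + 7210000×118 + 7440000×385 + 6500000×61
  = 1514880000 + 483480000 + 208820000 + 1048320000 + 306540000 + 2047920000 + 327420000 + 850780000 + 2864400000 + 396500000 = 10049060000
Σ wᵢ·x = 177529
Ratio = 10049060000 / 177529 = 56605.174

56605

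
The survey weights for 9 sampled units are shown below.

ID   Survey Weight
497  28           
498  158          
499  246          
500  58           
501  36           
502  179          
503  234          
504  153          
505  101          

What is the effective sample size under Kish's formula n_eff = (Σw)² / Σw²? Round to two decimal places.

Σ wᵢ = 28 + 158 + 246 + 58 + 36 + 179 + 234 + 153 + 101 = 1193
Σ wᵢ² = 784 + 24964 + 60516 + 3364 + 1296 + 32041 + 54756 + 23409 + 10201 = 211331
n_eff = 1193² / 211331 = 1423249 / 211331 = 6.7346911

6.73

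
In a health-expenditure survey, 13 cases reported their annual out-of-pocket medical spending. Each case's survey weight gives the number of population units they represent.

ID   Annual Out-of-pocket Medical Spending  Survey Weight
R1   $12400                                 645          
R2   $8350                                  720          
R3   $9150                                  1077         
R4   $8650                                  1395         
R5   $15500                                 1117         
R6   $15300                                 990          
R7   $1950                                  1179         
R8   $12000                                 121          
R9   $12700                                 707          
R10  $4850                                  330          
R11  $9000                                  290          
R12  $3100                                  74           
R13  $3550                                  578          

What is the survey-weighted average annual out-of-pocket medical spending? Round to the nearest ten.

9500

Weighted sum = 87613550
Sum of weights = 9223
Weighted mean = 87613550 / 9223 = 9499.4633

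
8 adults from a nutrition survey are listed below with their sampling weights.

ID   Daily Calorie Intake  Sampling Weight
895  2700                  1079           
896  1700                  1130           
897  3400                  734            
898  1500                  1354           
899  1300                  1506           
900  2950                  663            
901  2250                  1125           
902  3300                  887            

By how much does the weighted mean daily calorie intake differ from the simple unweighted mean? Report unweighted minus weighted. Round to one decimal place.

177.9

Unweighted sum = 2700 + 1700 + 3400 + 1500 + 1300 + 2950 + 2250 + 3300 = 19100
Unweighted mean = 19100 / 8 = 2387.5
Weighted sum = 18732900
Sum of weights = 1079 + 1130 + 734 + 1354 + 1506 + 663 + 1125 + 887 = 8478
Weighted mean = 18732900 / 8478 = 2209.5895
Difference (unweighted minus weighted) = 177.91047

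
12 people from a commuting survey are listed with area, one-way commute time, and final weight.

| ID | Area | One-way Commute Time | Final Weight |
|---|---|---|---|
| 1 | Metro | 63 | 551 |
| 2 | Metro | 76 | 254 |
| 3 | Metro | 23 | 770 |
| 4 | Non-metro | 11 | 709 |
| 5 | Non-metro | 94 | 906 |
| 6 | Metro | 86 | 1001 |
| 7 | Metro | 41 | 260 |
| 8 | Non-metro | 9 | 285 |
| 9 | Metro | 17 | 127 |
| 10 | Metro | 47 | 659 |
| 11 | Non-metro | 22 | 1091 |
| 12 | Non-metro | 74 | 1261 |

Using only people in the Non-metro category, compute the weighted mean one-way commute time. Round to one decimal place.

Non-metro rows: 4, 5, 8, 11, 12
Weighted sum = 11×709 + 94×906 + 9×285 + 22×1091 + 74×1261
  = 7799 + 85164 + 2565 + 24002 + 93314 = 212844
Sum of weights = 709 + 906 + 285 + 1091 + 1261 = 4252
Weighted mean = 212844 / 4252 = 50.057385

50.1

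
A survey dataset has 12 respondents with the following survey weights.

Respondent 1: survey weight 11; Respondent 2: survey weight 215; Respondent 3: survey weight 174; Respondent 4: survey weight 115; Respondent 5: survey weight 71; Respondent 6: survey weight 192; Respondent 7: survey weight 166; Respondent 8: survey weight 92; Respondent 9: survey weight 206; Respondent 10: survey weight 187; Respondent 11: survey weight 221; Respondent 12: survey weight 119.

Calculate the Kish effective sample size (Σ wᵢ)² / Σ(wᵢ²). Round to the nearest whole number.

Σ wᵢ = 11 + 215 + 174 + 115 + 71 + 192 + 166 + 92 + 206 + 187 + 221 + 119 = 1769
Σ wᵢ² = 308179
n_eff = 1769² / 308179 = 3129361 / 308179 = 10.154362

10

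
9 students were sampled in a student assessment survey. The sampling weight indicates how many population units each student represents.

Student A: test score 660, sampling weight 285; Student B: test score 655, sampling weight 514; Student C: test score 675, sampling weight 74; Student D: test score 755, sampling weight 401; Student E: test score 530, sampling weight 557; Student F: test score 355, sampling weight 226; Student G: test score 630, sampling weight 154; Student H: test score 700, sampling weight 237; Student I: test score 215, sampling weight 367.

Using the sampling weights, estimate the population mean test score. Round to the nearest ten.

570

Weighted sum = 660×285 + 655×514 + 675×74 + 755×401 + 530×557 + 355×226 + 630×154 + 700×237 + 215×367
  = 188100 + 336670 + 49950 + 302755 + 295210 + 80230 + 97020 + 165900 + 78905 = 1594740
Sum of weights = 2815
Weighted mean = 1594740 / 2815 = 566.5151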